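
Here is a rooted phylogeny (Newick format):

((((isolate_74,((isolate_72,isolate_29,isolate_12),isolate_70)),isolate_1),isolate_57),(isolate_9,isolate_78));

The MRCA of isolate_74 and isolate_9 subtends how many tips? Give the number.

The MRCA of isolate_74 and isolate_9 is the root, so the clade is the entire tree.
That clade contains 9 terminal taxa: isolate_1, isolate_12, isolate_29, isolate_57, isolate_70, isolate_72, isolate_74, isolate_78, isolate_9.

9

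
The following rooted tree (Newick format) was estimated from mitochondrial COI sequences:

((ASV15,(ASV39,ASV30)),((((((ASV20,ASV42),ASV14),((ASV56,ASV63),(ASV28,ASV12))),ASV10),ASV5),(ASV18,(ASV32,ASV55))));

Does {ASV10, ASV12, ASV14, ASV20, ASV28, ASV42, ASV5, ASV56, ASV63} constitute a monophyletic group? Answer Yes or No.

Yes

The most recent common ancestor of these taxa subtends (((((ASV20,ASV42),ASV14),((ASV56,ASV63),(ASV28,ASV12))),ASV10),ASV5).
That clade has exactly 9 tips — every listed taxon and nothing else — so the group is monophyletic.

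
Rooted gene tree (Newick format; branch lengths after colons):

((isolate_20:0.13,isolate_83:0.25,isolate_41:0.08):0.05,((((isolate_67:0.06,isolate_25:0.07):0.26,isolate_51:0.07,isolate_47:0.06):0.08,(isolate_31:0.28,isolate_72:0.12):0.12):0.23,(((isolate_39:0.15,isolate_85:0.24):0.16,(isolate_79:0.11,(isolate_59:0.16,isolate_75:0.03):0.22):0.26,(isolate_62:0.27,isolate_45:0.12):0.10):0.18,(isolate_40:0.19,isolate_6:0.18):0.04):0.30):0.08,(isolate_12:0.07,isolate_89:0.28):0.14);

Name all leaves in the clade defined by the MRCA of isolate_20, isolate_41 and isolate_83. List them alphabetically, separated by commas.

Tracing isolate_20: it sits inside (isolate_20,isolate_83,isolate_41).
Tracing isolate_41: it sits inside (isolate_20,isolate_83,isolate_41).
Tracing isolate_83: it sits inside (isolate_20,isolate_83,isolate_41).
The smallest clade enclosing all 3 is (isolate_20,isolate_83,isolate_41); the answer is its 3 terminal taxa in alphabetical order.

isolate_20, isolate_41, isolate_83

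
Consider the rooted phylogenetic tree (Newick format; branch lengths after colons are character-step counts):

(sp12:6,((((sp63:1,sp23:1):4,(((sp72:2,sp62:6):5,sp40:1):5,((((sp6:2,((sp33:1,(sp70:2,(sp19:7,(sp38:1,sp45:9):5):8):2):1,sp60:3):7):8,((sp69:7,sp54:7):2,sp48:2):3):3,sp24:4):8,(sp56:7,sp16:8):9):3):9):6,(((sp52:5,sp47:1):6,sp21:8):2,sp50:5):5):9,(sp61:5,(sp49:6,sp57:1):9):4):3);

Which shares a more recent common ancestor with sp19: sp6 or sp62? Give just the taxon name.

sp6

The MRCA of sp19 and sp6 subtends (sp6,((sp33,(sp70,(sp19,(sp38,sp45)))),sp60)) (7 taxa).
The MRCA of sp19 and sp62 subtends (((sp72,sp62),sp40),((((sp6,((sp33,(sp70,(sp19,(sp38,sp45)))),sp60)),((sp69,sp54),sp48)),sp24),(sp56,sp16))) (16 taxa).
The first is nested inside the second, so sp19 shares a more recent common ancestor with sp6.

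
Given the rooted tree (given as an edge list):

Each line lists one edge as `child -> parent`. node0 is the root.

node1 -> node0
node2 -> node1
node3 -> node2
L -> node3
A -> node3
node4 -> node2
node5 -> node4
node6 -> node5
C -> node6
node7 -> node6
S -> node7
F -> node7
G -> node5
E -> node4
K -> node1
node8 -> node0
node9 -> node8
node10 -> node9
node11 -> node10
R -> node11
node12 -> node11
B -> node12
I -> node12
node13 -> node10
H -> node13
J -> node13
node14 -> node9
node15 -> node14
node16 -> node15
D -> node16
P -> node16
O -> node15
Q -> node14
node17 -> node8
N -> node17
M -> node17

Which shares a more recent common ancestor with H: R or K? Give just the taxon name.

R

The MRCA of H and R subtends ((R,(B,I)),(H,J)) (5 taxa).
The MRCA of H and K is the root, subtending the entire tree (19 taxa).
The first is nested inside the second, so H shares a more recent common ancestor with R.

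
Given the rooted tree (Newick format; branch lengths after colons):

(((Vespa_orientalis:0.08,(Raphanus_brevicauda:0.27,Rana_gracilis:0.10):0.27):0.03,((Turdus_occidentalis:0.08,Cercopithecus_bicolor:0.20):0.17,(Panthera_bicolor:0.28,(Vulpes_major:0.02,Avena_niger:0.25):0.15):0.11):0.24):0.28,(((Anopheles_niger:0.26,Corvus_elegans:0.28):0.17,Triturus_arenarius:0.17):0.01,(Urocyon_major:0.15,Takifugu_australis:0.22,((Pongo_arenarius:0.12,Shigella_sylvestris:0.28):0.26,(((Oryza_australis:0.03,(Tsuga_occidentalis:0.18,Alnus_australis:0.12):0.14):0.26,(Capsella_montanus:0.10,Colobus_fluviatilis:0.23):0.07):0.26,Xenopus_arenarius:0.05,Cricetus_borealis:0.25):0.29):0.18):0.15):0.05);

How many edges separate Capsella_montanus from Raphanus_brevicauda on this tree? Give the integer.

The MRCA of Capsella_montanus and Raphanus_brevicauda is the root of the tree.
From Capsella_montanus up to that node: 7 branches. From Raphanus_brevicauda up to the same node: 4 branches. Total: 7 + 4 = 11.

11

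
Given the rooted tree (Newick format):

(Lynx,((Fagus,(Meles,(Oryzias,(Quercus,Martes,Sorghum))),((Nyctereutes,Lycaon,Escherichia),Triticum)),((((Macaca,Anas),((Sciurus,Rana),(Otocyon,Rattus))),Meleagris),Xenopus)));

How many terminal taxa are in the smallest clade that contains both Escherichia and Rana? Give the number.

18

The MRCA of Escherichia and Rana is the node subtending ((Fagus,(Meles,(Oryzias,(Quercus,Martes,Sorghum))),((Nyctereutes,Lycaon,Escherichia),Triticum)),((((Macaca,Anas),((Sciurus,Rana),(Otocyon,Rattus))),Meleagris),Xenopus)).
That clade contains 18 terminal taxa: Anas, Escherichia, Fagus, Lycaon, Macaca, Martes, Meleagris, Meles, Nyctereutes, Oryzias, Otocyon, Quercus, Rana, Rattus, Sciurus, Sorghum, Triticum, Xenopus.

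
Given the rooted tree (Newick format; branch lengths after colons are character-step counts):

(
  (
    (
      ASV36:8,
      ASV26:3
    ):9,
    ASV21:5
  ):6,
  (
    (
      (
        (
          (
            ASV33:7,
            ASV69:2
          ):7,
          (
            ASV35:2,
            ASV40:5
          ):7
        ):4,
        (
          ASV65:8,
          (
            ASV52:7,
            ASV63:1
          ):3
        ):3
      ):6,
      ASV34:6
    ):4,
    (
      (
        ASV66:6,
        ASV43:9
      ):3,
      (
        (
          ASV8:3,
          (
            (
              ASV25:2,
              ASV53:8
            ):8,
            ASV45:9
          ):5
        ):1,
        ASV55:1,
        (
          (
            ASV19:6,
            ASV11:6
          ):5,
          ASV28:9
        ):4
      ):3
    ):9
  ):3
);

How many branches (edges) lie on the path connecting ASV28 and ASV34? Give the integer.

6

The MRCA of ASV28 and ASV34 is the node subtending (((((ASV33,ASV69),(ASV35,ASV40)),(ASV65,(ASV52,ASV63))),ASV34),((ASV66,ASV43),((ASV8,((ASV25,ASV53),ASV45)),ASV55,((ASV19,ASV11),ASV28)))).
From ASV28 up to that node: 4 branches. From ASV34 up to the same node: 2 branches. Total: 4 + 2 = 6.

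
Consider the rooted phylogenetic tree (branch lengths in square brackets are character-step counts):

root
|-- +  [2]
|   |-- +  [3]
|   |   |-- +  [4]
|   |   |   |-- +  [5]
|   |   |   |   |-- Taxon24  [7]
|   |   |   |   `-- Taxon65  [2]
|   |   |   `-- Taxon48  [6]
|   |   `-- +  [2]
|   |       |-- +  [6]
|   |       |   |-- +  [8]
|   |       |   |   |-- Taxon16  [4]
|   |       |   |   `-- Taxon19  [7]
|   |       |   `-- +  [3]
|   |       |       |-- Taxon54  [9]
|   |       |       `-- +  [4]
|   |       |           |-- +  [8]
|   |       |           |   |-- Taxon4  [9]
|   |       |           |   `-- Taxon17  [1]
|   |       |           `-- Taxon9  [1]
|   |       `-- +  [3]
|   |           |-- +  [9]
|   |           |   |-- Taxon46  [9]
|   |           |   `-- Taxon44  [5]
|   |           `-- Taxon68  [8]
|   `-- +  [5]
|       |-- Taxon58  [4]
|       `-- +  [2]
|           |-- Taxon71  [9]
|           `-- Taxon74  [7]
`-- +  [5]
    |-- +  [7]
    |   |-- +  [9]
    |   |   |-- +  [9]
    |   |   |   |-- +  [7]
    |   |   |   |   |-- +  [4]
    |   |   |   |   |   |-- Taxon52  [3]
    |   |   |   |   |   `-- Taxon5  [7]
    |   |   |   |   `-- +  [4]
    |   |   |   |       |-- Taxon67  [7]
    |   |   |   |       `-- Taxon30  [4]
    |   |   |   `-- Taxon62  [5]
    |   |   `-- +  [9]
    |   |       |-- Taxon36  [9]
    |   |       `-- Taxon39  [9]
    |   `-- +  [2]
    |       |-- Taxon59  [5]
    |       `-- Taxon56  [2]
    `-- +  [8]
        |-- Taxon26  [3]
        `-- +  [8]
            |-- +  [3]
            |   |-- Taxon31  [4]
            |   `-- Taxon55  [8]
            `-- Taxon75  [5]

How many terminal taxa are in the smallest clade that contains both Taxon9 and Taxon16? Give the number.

The MRCA of Taxon9 and Taxon16 is the node subtending ((Taxon16,Taxon19),(Taxon54,((Taxon4,Taxon17),Taxon9))).
That clade contains 6 terminal taxa: Taxon16, Taxon17, Taxon19, Taxon4, Taxon54, Taxon9.

6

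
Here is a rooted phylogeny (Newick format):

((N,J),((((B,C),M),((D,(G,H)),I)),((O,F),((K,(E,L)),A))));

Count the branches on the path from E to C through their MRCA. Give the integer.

The MRCA of E and C is the node subtending ((((B,C),M),((D,(G,H)),I)),((O,F),((K,(E,L)),A))).
From E up to that node: 5 branches. From C up to the same node: 4 branches. Total: 5 + 4 = 9.

9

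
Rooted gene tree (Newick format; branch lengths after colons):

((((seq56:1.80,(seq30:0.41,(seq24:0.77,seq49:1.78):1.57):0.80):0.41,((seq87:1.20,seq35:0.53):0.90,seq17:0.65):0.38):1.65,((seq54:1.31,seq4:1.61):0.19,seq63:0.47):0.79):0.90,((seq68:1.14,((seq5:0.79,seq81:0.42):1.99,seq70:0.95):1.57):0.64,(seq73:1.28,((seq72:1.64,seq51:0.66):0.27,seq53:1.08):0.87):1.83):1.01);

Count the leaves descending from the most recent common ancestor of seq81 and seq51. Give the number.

The MRCA of seq81 and seq51 is the node subtending ((seq68,((seq5,seq81),seq70)),(seq73,((seq72,seq51),seq53))).
That clade contains 8 terminal taxa: seq5, seq51, seq53, seq68, seq70, seq72, seq73, seq81.

8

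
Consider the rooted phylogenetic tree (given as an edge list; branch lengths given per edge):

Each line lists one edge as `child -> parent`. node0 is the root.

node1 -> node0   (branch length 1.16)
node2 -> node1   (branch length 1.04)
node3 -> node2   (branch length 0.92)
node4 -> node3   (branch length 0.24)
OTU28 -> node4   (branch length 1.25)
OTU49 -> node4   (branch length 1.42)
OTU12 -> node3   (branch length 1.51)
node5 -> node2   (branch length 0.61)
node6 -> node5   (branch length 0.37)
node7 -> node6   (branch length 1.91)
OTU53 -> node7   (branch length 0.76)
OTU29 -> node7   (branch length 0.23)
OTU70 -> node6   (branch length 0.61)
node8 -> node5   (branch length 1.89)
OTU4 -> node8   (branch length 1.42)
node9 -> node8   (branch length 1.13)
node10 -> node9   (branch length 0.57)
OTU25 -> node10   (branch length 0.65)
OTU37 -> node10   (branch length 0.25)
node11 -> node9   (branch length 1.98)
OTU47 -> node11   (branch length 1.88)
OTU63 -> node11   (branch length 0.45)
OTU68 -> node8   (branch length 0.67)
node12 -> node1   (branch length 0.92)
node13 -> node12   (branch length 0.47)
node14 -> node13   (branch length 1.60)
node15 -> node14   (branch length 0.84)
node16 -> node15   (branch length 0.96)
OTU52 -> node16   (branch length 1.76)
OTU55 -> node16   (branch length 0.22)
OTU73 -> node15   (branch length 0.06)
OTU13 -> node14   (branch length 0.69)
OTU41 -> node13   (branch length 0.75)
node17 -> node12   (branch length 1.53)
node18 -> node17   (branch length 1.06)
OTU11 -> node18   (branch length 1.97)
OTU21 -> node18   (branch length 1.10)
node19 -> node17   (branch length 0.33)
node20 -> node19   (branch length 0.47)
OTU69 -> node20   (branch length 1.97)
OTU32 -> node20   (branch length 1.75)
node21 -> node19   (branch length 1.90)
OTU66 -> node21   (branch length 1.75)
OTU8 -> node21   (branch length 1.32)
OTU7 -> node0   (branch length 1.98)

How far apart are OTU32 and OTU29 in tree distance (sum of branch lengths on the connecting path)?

The path runs OTU32 → … → MRCA → … → OTU29; the MRCA is the node subtending ((((OTU28,OTU49),OTU12),(((OTU53,OTU29),OTU70),(OTU4,((OTU25,OTU37),(OTU47,OTU63)),OTU68))),(((((OTU52,OTU55),OTU73),OTU13),OTU41),((OTU11,OTU21),((OTU69,OTU32),(OTU66,OTU8))))).
Branch lengths along that path: 1.75 + 0.47 + 0.33 + 1.53 + 0.92 + 1.04 + 0.61 + 0.37 + 1.91 + 0.23 = 9.16.

9.16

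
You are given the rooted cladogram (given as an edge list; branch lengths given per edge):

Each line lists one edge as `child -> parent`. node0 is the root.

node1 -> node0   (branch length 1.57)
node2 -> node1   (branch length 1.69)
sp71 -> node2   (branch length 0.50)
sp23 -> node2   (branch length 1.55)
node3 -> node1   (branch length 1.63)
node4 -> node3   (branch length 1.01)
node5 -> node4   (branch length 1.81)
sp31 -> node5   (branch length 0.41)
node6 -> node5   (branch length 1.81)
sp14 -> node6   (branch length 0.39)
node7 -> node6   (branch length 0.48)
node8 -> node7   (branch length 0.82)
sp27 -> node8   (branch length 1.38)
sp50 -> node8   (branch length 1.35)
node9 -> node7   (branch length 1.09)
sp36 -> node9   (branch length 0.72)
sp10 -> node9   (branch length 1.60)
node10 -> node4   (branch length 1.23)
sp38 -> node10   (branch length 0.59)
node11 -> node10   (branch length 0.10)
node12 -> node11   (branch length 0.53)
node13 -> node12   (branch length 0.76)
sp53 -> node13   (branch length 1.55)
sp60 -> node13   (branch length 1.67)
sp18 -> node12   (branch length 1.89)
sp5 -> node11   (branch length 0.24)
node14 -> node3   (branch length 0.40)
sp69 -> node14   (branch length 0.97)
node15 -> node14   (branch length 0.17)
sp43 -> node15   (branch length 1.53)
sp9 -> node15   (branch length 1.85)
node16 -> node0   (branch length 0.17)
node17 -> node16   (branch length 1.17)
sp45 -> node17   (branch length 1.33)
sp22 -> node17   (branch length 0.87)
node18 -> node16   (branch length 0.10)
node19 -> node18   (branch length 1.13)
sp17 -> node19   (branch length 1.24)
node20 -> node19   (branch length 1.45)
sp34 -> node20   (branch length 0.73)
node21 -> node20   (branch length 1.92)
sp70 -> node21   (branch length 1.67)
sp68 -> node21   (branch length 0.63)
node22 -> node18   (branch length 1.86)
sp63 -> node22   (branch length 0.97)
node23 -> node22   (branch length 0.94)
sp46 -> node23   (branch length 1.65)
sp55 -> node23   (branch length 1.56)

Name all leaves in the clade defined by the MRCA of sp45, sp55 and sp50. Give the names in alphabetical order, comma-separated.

sp10, sp14, sp17, sp18, sp22, sp23, sp27, sp31, sp34, sp36, sp38, sp43, sp45, sp46, sp5, sp50, sp53, sp55, sp60, sp63, sp68, sp69, sp70, sp71, sp9

Tracing sp45: it sits inside (sp45,sp22).
Tracing sp55: it sits inside (sp46,sp55).
Tracing sp50: it sits inside (sp27,sp50).
The smallest clade enclosing all 3 is the whole tree (their MRCA is the root), so the answer is all 25 tips in alphabetical order.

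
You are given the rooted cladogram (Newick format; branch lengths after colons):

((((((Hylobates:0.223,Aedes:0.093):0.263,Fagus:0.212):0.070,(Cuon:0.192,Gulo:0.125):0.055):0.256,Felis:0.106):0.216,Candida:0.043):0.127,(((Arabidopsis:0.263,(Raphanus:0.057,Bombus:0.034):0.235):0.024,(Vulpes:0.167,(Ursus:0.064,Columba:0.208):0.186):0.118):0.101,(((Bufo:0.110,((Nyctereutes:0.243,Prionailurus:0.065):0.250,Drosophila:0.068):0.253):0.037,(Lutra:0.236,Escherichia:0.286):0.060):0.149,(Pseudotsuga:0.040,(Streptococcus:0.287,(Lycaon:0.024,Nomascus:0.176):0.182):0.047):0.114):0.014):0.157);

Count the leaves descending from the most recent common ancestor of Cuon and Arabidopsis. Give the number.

23

The MRCA of Cuon and Arabidopsis is the root, so the clade is the entire tree.
That clade contains 23 terminal taxa: Aedes, Arabidopsis, Bombus, Bufo, Candida, Columba, Cuon, Drosophila, Escherichia, Fagus, Felis, Gulo, Hylobates, Lutra, Lycaon, Nomascus, Nyctereutes, Prionailurus, Pseudotsuga, Raphanus, Streptococcus, Ursus, Vulpes.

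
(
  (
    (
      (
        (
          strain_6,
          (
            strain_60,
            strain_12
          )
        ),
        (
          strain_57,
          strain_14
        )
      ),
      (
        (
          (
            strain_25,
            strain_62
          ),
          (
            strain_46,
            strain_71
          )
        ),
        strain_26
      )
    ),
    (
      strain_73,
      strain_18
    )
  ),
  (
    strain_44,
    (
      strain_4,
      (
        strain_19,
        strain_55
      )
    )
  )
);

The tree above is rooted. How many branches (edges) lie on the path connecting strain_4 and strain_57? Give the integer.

The MRCA of strain_4 and strain_57 is the root of the tree.
From strain_4 up to that node: 3 branches. From strain_57 up to the same node: 5 branches. Total: 3 + 5 = 8.

8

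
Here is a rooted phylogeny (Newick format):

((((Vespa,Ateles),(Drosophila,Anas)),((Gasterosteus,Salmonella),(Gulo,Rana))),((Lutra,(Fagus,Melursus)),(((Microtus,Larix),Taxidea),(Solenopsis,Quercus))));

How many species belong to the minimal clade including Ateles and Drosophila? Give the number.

4

The MRCA of Ateles and Drosophila is the node subtending ((Vespa,Ateles),(Drosophila,Anas)).
That clade contains 4 terminal taxa: Anas, Ateles, Drosophila, Vespa.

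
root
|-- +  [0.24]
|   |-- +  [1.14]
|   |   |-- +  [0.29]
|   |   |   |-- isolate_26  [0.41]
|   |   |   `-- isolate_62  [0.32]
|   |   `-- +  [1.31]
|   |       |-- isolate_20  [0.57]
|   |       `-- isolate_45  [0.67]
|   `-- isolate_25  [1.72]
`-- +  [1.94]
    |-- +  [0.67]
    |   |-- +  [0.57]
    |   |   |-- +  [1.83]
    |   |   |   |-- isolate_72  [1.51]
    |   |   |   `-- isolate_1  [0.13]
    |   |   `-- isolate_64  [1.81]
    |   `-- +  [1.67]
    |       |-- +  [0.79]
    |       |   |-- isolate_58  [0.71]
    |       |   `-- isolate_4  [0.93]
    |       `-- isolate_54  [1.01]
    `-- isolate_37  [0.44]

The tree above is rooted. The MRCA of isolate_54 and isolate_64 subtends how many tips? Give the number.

The MRCA of isolate_54 and isolate_64 is the node subtending (((isolate_72,isolate_1),isolate_64),((isolate_58,isolate_4),isolate_54)).
That clade contains 6 terminal taxa: isolate_1, isolate_4, isolate_54, isolate_58, isolate_64, isolate_72.

6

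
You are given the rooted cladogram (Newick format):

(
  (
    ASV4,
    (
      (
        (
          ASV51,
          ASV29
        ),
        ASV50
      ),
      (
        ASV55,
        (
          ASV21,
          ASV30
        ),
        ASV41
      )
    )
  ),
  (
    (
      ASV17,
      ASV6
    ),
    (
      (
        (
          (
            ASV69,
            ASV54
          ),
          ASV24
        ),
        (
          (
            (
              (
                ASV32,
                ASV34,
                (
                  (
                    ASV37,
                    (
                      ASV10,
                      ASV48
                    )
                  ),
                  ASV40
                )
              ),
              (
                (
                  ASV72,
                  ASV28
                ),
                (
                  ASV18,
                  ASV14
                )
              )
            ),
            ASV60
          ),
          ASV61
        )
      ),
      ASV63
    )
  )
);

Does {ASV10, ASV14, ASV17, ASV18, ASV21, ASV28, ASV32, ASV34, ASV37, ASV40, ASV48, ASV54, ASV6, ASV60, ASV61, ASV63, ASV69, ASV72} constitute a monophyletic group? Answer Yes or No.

No

The MRCA of the listed taxa is the root, so the smallest clade containing them is the whole tree.
That clade also contains ASV24, ASV29, ASV30, ASV4, ASV41, ASV50, ASV51, ASV55, which are not in the proposed group, so the group is not monophyletic.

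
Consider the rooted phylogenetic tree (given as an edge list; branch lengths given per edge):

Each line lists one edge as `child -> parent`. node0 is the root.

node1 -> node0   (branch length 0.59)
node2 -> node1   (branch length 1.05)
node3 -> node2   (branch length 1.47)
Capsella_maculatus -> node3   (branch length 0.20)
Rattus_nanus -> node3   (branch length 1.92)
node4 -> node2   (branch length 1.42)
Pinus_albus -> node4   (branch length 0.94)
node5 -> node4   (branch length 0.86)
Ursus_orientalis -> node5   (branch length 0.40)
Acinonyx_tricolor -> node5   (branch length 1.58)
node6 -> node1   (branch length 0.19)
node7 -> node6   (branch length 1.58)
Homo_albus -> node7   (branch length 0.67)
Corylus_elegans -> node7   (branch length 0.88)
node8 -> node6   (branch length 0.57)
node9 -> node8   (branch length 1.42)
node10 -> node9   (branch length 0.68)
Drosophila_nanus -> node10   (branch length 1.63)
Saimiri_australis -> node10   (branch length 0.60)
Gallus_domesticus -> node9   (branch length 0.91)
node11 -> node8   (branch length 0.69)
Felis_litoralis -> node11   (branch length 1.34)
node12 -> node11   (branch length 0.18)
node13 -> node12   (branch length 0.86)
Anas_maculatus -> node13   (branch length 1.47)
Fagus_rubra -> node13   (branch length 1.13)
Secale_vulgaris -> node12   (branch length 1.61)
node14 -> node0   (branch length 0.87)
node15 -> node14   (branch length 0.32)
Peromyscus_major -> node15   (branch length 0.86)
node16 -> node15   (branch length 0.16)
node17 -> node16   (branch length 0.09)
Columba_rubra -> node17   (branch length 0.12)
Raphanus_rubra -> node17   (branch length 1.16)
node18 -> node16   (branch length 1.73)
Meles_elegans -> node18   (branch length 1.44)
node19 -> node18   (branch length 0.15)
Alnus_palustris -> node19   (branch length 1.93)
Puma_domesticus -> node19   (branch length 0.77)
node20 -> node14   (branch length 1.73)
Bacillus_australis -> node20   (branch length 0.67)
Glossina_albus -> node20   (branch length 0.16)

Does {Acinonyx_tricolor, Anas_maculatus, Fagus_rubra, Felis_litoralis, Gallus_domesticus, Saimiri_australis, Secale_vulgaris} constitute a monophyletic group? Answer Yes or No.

No

The MRCA of the listed taxa subtends (((Capsella_maculatus,Rattus_nanus),(Pinus_albus,(Ursus_orientalis,Acinonyx_tricolor))),((Homo_albus,Corylus_elegans),(((Drosophila_nanus,Saimiri_australis),Gallus_domesticus),(Felis_litoralis,((Anas_maculatus,Fagus_rubra),Secale_vulgaris))))).
That clade also contains Capsella_maculatus, Corylus_elegans, Drosophila_nanus, Homo_albus, Pinus_albus, Rattus_nanus, Ursus_orientalis, which are not in the proposed group, so the group is not monophyletic.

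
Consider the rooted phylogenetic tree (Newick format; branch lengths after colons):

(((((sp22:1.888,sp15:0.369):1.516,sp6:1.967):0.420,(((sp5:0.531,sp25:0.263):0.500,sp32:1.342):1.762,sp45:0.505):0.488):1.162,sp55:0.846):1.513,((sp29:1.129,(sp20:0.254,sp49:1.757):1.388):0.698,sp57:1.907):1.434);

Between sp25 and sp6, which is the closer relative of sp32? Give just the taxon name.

The MRCA of sp32 and sp25 subtends ((sp5,sp25),sp32) (3 taxa).
The MRCA of sp32 and sp6 subtends (((sp22,sp15),sp6),(((sp5,sp25),sp32),sp45)) (7 taxa).
The first is nested inside the second, so sp32 shares a more recent common ancestor with sp25.

sp25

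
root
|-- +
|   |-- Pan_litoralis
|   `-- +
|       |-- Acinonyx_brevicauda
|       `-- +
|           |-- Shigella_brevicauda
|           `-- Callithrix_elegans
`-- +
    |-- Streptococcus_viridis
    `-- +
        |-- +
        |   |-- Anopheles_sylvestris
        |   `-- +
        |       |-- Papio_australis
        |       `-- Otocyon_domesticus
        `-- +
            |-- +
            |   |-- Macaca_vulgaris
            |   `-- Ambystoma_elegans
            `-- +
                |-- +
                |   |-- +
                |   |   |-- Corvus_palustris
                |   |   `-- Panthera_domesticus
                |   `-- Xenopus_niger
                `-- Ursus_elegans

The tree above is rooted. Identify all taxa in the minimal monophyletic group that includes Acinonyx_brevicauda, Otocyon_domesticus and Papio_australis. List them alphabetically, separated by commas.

Acinonyx_brevicauda, Ambystoma_elegans, Anopheles_sylvestris, Callithrix_elegans, Corvus_palustris, Macaca_vulgaris, Otocyon_domesticus, Pan_litoralis, Panthera_domesticus, Papio_australis, Shigella_brevicauda, Streptococcus_viridis, Ursus_elegans, Xenopus_niger

Tracing Acinonyx_brevicauda: it sits inside (Acinonyx_brevicauda,(Shigella_brevicauda,Callithrix_elegans)).
Tracing Otocyon_domesticus: it sits inside (Papio_australis,Otocyon_domesticus).
Tracing Papio_australis: it sits inside (Papio_australis,Otocyon_domesticus).
The smallest clade enclosing all 3 is the whole tree (their MRCA is the root), so the answer is all 14 tips in alphabetical order.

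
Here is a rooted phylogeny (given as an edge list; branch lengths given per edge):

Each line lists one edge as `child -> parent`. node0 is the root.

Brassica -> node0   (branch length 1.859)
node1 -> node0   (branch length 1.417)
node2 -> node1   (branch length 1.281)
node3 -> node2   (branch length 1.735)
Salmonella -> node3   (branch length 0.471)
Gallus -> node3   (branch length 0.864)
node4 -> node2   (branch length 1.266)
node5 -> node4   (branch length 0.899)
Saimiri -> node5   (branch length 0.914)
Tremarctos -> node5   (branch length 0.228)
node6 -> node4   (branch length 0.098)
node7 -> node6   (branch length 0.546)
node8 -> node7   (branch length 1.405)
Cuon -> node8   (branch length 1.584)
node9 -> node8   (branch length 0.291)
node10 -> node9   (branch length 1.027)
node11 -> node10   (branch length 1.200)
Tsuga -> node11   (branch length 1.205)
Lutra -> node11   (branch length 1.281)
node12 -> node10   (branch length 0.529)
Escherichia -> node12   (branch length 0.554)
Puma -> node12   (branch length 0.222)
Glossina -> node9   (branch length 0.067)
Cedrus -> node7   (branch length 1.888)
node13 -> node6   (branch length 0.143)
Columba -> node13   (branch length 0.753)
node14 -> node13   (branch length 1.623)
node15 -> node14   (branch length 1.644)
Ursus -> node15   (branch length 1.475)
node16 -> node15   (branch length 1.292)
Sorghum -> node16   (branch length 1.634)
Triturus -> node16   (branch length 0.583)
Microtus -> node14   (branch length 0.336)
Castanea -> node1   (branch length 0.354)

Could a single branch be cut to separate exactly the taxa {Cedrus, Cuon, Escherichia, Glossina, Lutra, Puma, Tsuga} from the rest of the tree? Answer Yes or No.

Yes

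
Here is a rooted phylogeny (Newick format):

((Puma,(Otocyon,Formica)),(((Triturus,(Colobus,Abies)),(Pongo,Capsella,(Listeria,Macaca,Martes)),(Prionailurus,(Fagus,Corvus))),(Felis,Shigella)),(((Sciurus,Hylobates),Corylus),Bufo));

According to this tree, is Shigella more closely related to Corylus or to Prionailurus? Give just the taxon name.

Prionailurus

The MRCA of Shigella and Prionailurus subtends (((Triturus,(Colobus,Abies)),(Pongo,Capsella,(Listeria,Macaca,Martes)),(Prionailurus,(Fagus,Corvus))),(Felis,Shigella)) (13 taxa).
The MRCA of Shigella and Corylus is the root, subtending the entire tree (20 taxa).
The first is nested inside the second, so Shigella shares a more recent common ancestor with Prionailurus.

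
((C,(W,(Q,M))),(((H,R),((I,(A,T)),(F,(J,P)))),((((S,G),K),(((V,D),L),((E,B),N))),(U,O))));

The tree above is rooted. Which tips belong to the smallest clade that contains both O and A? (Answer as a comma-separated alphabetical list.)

Tracing O: it sits inside (U,O).
Tracing A: it sits inside (A,T).
The smallest clade enclosing both is (((H,R),((I,(A,T)),(F,(J,P)))),((((S,G),K),(((V,D),L),((E,B),N))),(U,O))); the answer is its 19 terminal taxa in alphabetical order.

A, B, D, E, F, G, H, I, J, K, L, N, O, P, R, S, T, U, V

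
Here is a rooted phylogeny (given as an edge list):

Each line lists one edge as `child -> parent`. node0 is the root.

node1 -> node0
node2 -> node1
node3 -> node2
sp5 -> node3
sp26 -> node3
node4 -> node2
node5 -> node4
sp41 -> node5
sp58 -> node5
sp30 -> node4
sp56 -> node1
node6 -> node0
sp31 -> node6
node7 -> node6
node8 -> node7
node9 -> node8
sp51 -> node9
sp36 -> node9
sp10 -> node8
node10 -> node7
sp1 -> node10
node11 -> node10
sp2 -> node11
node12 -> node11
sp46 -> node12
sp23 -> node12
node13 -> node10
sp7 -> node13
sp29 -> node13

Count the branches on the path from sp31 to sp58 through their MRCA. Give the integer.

The MRCA of sp31 and sp58 is the root of the tree.
From sp31 up to that node: 2 branches. From sp58 up to the same node: 5 branches. Total: 2 + 5 = 7.

7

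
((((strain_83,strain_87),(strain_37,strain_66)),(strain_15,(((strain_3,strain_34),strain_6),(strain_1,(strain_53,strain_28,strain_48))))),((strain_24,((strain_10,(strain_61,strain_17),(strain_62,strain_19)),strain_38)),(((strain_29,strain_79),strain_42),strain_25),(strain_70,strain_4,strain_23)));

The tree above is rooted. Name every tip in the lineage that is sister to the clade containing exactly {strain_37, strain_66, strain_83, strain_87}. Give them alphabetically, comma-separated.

The clade containing exactly {strain_37, strain_66, strain_83, strain_87} attaches to the tree at the node subtending (((strain_83,strain_87),(strain_37,strain_66)),(strain_15,(((strain_3,strain_34),strain_6),(strain_1,(strain_53,strain_28,strain_48))))).
The other lineage descending from that same node — the sister group — is (strain_15,(((strain_3,strain_34),strain_6),(strain_1,(strain_53,strain_28,strain_48)))); its 8 tips in alphabetical order are the answer.

strain_1, strain_15, strain_28, strain_3, strain_34, strain_48, strain_53, strain_6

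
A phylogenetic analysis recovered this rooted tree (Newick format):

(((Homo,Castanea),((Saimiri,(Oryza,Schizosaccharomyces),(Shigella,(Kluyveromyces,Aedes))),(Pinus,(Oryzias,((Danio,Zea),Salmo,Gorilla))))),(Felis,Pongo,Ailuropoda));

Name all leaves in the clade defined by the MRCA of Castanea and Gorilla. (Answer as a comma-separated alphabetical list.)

Tracing Castanea: it sits inside (Homo,Castanea).
Tracing Gorilla: it sits inside ((Danio,Zea),Salmo,Gorilla).
The smallest clade enclosing both is ((Homo,Castanea),((Saimiri,(Oryza,Schizosaccharomyces),(Shigella,(Kluyveromyces,Aedes))),(Pinus,(Oryzias,((Danio,Zea),Salmo,Gorilla))))); the answer is its 14 terminal taxa in alphabetical order.

Aedes, Castanea, Danio, Gorilla, Homo, Kluyveromyces, Oryza, Oryzias, Pinus, Saimiri, Salmo, Schizosaccharomyces, Shigella, Zea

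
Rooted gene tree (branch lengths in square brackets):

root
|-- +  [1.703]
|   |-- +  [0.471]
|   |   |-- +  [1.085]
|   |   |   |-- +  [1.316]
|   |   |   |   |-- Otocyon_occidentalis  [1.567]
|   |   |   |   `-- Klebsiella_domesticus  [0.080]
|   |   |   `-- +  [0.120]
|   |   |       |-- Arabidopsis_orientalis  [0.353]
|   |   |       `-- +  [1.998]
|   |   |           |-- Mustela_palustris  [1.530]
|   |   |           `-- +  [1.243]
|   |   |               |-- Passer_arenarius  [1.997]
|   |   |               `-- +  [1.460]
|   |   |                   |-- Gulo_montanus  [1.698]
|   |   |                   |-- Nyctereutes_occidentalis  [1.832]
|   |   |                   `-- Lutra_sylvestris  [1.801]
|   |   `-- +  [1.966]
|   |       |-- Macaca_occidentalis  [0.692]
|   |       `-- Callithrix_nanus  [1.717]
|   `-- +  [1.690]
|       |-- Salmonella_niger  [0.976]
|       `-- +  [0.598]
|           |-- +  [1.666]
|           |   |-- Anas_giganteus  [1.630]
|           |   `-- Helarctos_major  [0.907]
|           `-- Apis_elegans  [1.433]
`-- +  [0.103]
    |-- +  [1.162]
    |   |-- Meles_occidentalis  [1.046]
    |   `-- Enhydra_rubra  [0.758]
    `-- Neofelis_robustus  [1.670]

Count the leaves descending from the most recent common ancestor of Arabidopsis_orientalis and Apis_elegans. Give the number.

14

The MRCA of Arabidopsis_orientalis and Apis_elegans is the node subtending ((((Otocyon_occidentalis,Klebsiella_domesticus),(Arabidopsis_orientalis,(Mustela_palustris,(Passer_arenarius,(Gulo_montanus,Nyctereutes_occidentalis,Lutra_sylvestris))))),(Macaca_occidentalis,Callithrix_nanus)),(Salmonella_niger,((Anas_giganteus,Helarctos_major),Apis_elegans))).
That clade contains 14 terminal taxa: Anas_giganteus, Apis_elegans, Arabidopsis_orientalis, Callithrix_nanus, Gulo_montanus, Helarctos_major, Klebsiella_domesticus, Lutra_sylvestris, Macaca_occidentalis, Mustela_palustris, Nyctereutes_occidentalis, Otocyon_occidentalis, Passer_arenarius, Salmonella_niger.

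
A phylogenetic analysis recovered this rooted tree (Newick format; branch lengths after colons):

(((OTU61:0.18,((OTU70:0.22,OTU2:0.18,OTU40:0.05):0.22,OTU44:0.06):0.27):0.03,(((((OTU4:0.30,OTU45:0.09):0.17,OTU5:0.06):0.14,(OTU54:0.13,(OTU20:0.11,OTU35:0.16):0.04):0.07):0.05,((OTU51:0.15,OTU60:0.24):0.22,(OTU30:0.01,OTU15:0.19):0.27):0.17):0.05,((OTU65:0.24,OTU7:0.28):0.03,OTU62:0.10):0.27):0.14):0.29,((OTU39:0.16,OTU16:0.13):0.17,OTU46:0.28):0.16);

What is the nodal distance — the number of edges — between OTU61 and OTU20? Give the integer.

The MRCA of OTU61 and OTU20 is the node subtending ((OTU61,((OTU70,OTU2,OTU40),OTU44)),(((((OTU4,OTU45),OTU5),(OTU54,(OTU20,OTU35))),((OTU51,OTU60),(OTU30,OTU15))),((OTU65,OTU7),OTU62))).
From OTU61 up to that node: 2 branches. From OTU20 up to the same node: 6 branches. Total: 2 + 6 = 8.

8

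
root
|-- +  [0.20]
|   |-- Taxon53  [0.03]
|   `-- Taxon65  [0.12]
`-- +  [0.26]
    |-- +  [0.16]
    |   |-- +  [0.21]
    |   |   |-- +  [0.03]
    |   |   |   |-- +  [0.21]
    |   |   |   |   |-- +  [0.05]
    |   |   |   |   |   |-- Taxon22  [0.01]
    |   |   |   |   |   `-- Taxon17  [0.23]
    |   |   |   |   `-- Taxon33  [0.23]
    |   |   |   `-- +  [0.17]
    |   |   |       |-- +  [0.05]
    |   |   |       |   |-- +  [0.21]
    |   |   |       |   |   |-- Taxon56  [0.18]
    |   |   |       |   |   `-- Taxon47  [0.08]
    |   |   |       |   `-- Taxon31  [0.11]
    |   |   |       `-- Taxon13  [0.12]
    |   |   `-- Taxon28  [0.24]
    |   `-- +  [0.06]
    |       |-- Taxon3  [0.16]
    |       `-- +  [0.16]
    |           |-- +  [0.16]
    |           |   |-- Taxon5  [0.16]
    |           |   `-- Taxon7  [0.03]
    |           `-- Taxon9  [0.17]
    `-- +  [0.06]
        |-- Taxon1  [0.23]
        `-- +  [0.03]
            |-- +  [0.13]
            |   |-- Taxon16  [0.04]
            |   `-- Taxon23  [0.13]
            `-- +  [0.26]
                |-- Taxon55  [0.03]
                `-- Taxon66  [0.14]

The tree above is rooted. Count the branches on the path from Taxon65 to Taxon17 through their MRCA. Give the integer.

The MRCA of Taxon65 and Taxon17 is the root of the tree.
From Taxon65 up to that node: 2 branches. From Taxon17 up to the same node: 7 branches. Total: 2 + 7 = 9.

9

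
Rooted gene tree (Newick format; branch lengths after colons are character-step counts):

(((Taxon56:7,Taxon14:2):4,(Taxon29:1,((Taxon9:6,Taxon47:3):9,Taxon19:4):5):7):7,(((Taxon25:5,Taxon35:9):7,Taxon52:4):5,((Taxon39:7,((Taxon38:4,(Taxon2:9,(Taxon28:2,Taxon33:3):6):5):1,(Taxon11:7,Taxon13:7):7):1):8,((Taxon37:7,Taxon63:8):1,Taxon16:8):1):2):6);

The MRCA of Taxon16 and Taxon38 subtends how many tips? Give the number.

10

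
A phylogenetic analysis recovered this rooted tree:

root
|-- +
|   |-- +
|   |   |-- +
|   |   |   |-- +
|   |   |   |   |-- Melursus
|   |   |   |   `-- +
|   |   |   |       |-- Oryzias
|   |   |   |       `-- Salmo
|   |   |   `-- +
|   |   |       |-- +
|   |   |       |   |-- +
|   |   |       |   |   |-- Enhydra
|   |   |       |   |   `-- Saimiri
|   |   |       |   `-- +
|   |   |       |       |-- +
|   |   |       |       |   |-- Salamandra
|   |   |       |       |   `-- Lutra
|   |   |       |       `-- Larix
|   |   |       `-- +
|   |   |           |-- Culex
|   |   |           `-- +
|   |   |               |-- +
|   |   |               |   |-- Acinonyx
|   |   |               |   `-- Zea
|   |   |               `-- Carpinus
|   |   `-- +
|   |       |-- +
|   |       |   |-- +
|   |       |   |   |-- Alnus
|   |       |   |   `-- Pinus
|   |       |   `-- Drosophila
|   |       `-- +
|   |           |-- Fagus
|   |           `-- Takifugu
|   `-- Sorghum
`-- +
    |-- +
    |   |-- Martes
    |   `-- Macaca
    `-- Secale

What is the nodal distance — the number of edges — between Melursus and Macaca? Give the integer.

The MRCA of Melursus and Macaca is the root of the tree.
From Melursus up to that node: 5 branches. From Macaca up to the same node: 3 branches. Total: 5 + 3 = 8.

8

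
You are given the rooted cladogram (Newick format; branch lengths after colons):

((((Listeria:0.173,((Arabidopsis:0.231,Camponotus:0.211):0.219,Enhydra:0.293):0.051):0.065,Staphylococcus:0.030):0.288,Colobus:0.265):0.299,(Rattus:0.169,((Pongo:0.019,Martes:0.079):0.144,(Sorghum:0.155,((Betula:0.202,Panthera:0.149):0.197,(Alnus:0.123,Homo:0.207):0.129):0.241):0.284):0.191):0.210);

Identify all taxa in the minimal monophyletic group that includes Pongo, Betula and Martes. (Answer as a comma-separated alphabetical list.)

Alnus, Betula, Homo, Martes, Panthera, Pongo, Sorghum

Tracing Pongo: it sits inside (Pongo,Martes).
Tracing Betula: it sits inside (Betula,Panthera).
Tracing Martes: it sits inside (Pongo,Martes).
The smallest clade enclosing all 3 is ((Pongo,Martes),(Sorghum,((Betula,Panthera),(Alnus,Homo)))); the answer is its 7 terminal taxa in alphabetical order.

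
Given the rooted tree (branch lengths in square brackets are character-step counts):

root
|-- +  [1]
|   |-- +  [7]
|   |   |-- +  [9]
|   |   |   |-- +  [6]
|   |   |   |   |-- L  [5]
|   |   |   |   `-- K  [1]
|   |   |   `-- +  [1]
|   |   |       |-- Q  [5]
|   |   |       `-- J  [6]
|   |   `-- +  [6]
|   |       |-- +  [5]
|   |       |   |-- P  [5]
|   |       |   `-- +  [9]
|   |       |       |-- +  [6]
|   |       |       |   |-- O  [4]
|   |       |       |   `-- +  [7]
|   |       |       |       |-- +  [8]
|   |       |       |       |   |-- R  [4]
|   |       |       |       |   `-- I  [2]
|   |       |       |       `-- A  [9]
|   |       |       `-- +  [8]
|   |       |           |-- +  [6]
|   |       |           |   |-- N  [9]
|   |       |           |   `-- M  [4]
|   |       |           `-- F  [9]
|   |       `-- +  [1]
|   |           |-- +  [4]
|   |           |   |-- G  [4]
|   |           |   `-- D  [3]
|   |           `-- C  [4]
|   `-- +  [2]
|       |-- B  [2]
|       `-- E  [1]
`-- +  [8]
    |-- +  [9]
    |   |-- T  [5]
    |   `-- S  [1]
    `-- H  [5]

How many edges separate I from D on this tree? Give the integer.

9

The MRCA of I and D is the node subtending ((P,((O,((R,I),A)),((N,M),F))),((G,D),C)).
From I up to that node: 6 branches. From D up to the same node: 3 branches. Total: 6 + 3 = 9.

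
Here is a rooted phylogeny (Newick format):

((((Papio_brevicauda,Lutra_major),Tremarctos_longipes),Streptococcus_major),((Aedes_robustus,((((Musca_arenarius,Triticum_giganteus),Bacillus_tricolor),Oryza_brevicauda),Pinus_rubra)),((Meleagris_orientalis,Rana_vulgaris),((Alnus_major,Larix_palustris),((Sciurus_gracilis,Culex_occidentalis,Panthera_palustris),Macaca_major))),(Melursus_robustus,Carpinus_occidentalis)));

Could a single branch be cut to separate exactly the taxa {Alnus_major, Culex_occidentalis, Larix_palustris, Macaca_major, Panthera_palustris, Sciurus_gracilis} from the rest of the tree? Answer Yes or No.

Yes

The most recent common ancestor of these taxa subtends ((Alnus_major,Larix_palustris),((Sciurus_gracilis,Culex_occidentalis,Panthera_palustris),Macaca_major)).
That clade has exactly 6 tips — every listed taxon and nothing else — so the group is monophyletic.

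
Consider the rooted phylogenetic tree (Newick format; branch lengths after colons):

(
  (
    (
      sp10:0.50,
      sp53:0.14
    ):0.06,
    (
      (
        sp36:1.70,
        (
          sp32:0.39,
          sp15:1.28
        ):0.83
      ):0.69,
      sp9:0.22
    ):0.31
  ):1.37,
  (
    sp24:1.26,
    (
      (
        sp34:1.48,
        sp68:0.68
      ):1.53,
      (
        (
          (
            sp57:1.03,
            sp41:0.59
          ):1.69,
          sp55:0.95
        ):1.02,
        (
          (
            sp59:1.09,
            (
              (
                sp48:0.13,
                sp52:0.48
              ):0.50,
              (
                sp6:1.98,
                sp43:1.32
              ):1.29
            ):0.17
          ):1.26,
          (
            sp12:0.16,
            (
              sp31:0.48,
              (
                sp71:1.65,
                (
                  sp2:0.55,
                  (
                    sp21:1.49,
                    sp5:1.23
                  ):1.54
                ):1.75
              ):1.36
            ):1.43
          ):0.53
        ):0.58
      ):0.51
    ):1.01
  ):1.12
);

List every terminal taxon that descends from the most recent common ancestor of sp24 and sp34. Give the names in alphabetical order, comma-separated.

Tracing sp24: it sits inside (sp24,((sp34,sp68),(((sp57,sp41),sp55),((sp59,((sp48,sp52),(sp6,sp43))),(sp12,(sp31,(sp71,(sp2,(sp21,sp5))))))))).
Tracing sp34: it sits inside (sp34,sp68).
The smallest clade enclosing both is (sp24,((sp34,sp68),(((sp57,sp41),sp55),((sp59,((sp48,sp52),(sp6,sp43))),(sp12,(sp31,(sp71,(sp2,(sp21,sp5))))))))); the answer is its 17 terminal taxa in alphabetical order.

sp12, sp2, sp21, sp24, sp31, sp34, sp41, sp43, sp48, sp5, sp52, sp55, sp57, sp59, sp6, sp68, sp71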